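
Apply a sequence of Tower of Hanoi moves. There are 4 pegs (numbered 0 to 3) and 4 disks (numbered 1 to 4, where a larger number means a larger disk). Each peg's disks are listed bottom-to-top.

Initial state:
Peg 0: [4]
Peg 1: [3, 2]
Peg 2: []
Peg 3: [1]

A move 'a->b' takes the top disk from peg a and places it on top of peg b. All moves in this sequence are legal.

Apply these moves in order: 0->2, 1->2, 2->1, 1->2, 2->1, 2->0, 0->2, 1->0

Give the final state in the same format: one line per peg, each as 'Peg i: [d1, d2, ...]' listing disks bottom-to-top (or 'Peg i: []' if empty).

After move 1 (0->2):
Peg 0: []
Peg 1: [3, 2]
Peg 2: [4]
Peg 3: [1]

After move 2 (1->2):
Peg 0: []
Peg 1: [3]
Peg 2: [4, 2]
Peg 3: [1]

After move 3 (2->1):
Peg 0: []
Peg 1: [3, 2]
Peg 2: [4]
Peg 3: [1]

After move 4 (1->2):
Peg 0: []
Peg 1: [3]
Peg 2: [4, 2]
Peg 3: [1]

After move 5 (2->1):
Peg 0: []
Peg 1: [3, 2]
Peg 2: [4]
Peg 3: [1]

After move 6 (2->0):
Peg 0: [4]
Peg 1: [3, 2]
Peg 2: []
Peg 3: [1]

After move 7 (0->2):
Peg 0: []
Peg 1: [3, 2]
Peg 2: [4]
Peg 3: [1]

After move 8 (1->0):
Peg 0: [2]
Peg 1: [3]
Peg 2: [4]
Peg 3: [1]

Answer: Peg 0: [2]
Peg 1: [3]
Peg 2: [4]
Peg 3: [1]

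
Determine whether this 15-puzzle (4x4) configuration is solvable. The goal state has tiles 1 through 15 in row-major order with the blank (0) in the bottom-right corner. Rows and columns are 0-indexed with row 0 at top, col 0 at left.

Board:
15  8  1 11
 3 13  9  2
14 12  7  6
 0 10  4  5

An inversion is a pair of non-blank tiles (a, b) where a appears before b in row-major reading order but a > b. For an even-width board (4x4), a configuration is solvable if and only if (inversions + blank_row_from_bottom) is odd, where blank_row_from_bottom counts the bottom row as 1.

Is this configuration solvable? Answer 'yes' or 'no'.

Inversions: 61
Blank is in row 3 (0-indexed from top), which is row 1 counting from the bottom (bottom = 1).
61 + 1 = 62, which is even, so the puzzle is not solvable.

Answer: no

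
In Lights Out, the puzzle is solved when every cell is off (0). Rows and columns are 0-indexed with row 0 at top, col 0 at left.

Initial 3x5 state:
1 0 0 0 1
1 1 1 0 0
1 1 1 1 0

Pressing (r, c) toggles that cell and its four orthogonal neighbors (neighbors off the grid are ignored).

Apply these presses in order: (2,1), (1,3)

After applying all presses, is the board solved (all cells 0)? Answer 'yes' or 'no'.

Answer: no

Derivation:
After press 1 at (2,1):
1 0 0 0 1
1 0 1 0 0
0 0 0 1 0

After press 2 at (1,3):
1 0 0 1 1
1 0 0 1 1
0 0 0 0 0

Lights still on: 6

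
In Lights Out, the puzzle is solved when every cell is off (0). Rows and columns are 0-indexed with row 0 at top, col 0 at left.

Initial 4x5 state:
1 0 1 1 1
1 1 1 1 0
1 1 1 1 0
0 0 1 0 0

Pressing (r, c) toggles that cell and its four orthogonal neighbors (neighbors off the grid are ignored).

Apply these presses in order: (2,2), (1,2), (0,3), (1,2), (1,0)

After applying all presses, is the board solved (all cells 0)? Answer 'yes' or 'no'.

Answer: yes

Derivation:
After press 1 at (2,2):
1 0 1 1 1
1 1 0 1 0
1 0 0 0 0
0 0 0 0 0

After press 2 at (1,2):
1 0 0 1 1
1 0 1 0 0
1 0 1 0 0
0 0 0 0 0

After press 3 at (0,3):
1 0 1 0 0
1 0 1 1 0
1 0 1 0 0
0 0 0 0 0

After press 4 at (1,2):
1 0 0 0 0
1 1 0 0 0
1 0 0 0 0
0 0 0 0 0

After press 5 at (1,0):
0 0 0 0 0
0 0 0 0 0
0 0 0 0 0
0 0 0 0 0

Lights still on: 0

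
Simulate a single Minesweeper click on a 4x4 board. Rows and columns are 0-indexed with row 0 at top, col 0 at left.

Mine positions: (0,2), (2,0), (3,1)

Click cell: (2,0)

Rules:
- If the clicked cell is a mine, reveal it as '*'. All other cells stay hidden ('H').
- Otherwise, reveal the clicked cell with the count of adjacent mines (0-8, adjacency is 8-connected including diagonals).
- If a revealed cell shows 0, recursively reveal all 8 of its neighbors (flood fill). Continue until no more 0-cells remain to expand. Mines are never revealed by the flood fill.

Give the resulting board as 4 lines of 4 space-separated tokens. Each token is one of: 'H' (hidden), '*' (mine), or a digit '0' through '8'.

H H H H
H H H H
* H H H
H H H H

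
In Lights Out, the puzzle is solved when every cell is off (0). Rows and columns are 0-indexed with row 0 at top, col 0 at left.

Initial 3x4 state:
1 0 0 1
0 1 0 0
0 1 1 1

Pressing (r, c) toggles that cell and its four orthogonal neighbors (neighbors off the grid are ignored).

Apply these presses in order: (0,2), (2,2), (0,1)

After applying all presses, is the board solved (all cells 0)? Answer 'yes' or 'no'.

Answer: yes

Derivation:
After press 1 at (0,2):
1 1 1 0
0 1 1 0
0 1 1 1

After press 2 at (2,2):
1 1 1 0
0 1 0 0
0 0 0 0

After press 3 at (0,1):
0 0 0 0
0 0 0 0
0 0 0 0

Lights still on: 0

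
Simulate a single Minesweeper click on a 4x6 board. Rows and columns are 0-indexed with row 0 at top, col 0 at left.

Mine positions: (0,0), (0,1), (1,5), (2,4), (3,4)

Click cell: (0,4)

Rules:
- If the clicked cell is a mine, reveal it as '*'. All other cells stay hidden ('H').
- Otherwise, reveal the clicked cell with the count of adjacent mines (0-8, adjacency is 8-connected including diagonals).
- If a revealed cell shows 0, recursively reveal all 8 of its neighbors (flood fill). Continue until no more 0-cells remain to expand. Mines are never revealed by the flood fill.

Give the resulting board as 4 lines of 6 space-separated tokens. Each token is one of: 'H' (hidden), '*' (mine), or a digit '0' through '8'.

H H H H 1 H
H H H H H H
H H H H H H
H H H H H H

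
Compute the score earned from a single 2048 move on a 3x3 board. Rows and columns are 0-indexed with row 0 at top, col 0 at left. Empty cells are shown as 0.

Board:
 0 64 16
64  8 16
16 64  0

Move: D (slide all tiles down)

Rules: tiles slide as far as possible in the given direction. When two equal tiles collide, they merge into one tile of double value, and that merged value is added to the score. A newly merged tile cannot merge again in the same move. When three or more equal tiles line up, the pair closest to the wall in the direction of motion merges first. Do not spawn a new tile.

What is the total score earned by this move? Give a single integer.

Answer: 32

Derivation:
Slide down:
col 0: [0, 64, 16] -> [0, 64, 16]  score +0 (running 0)
col 1: [64, 8, 64] -> [64, 8, 64]  score +0 (running 0)
col 2: [16, 16, 0] -> [0, 0, 32]  score +32 (running 32)
Board after move:
 0 64  0
64  8  0
16 64 32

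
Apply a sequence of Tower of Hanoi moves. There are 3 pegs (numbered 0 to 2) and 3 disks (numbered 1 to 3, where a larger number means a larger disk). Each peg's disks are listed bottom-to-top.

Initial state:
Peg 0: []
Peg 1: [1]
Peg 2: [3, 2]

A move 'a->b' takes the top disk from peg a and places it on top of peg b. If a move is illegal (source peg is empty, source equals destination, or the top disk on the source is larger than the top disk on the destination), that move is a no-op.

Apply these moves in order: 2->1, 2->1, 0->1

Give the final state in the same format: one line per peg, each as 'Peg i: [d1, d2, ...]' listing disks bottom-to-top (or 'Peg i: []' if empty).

After move 1 (2->1):
Peg 0: []
Peg 1: [1]
Peg 2: [3, 2]

After move 2 (2->1):
Peg 0: []
Peg 1: [1]
Peg 2: [3, 2]

After move 3 (0->1):
Peg 0: []
Peg 1: [1]
Peg 2: [3, 2]

Answer: Peg 0: []
Peg 1: [1]
Peg 2: [3, 2]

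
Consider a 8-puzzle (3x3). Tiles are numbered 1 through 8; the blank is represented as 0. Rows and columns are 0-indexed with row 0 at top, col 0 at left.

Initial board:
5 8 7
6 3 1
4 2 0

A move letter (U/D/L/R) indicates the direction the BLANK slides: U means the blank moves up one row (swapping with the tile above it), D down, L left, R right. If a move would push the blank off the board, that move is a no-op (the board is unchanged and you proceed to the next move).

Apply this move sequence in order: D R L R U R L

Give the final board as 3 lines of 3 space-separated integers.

Answer: 5 8 7
6 0 3
4 2 1

Derivation:
After move 1 (D):
5 8 7
6 3 1
4 2 0

After move 2 (R):
5 8 7
6 3 1
4 2 0

After move 3 (L):
5 8 7
6 3 1
4 0 2

After move 4 (R):
5 8 7
6 3 1
4 2 0

After move 5 (U):
5 8 7
6 3 0
4 2 1

After move 6 (R):
5 8 7
6 3 0
4 2 1

After move 7 (L):
5 8 7
6 0 3
4 2 1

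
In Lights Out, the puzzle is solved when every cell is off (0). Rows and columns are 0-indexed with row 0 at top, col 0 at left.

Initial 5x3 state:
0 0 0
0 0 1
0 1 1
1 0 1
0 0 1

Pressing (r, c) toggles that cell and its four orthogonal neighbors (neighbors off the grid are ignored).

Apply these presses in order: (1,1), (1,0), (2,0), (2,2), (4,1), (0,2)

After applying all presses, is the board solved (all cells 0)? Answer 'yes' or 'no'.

After press 1 at (1,1):
0 1 0
1 1 0
0 0 1
1 0 1
0 0 1

After press 2 at (1,0):
1 1 0
0 0 0
1 0 1
1 0 1
0 0 1

After press 3 at (2,0):
1 1 0
1 0 0
0 1 1
0 0 1
0 0 1

After press 4 at (2,2):
1 1 0
1 0 1
0 0 0
0 0 0
0 0 1

After press 5 at (4,1):
1 1 0
1 0 1
0 0 0
0 1 0
1 1 0

After press 6 at (0,2):
1 0 1
1 0 0
0 0 0
0 1 0
1 1 0

Lights still on: 6

Answer: no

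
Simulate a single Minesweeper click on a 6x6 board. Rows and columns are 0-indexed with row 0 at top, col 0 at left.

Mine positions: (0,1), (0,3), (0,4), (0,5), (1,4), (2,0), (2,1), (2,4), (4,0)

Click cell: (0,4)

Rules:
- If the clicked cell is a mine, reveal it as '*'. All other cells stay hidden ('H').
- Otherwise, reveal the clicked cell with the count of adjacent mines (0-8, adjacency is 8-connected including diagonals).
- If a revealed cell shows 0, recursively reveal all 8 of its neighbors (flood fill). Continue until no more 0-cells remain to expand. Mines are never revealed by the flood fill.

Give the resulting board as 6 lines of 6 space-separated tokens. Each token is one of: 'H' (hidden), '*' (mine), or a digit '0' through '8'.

H H H H * H
H H H H H H
H H H H H H
H H H H H H
H H H H H H
H H H H H H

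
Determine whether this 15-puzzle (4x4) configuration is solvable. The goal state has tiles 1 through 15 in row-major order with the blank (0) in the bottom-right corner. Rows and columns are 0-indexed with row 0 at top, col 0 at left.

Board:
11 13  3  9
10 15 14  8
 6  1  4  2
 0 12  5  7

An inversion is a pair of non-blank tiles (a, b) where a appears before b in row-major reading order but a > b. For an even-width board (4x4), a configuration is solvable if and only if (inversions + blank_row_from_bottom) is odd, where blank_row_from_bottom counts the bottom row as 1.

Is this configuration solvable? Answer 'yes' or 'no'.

Answer: no

Derivation:
Inversions: 67
Blank is in row 3 (0-indexed from top), which is row 1 counting from the bottom (bottom = 1).
67 + 1 = 68, which is even, so the puzzle is not solvable.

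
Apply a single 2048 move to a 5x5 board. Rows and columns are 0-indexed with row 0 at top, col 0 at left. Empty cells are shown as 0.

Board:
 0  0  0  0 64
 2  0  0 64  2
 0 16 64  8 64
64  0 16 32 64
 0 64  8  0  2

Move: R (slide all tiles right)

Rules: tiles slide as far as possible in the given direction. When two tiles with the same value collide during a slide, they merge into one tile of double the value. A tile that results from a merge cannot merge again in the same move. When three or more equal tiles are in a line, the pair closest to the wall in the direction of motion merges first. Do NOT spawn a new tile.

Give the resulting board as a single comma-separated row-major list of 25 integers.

Slide right:
row 0: [0, 0, 0, 0, 64] -> [0, 0, 0, 0, 64]
row 1: [2, 0, 0, 64, 2] -> [0, 0, 2, 64, 2]
row 2: [0, 16, 64, 8, 64] -> [0, 16, 64, 8, 64]
row 3: [64, 0, 16, 32, 64] -> [0, 64, 16, 32, 64]
row 4: [0, 64, 8, 0, 2] -> [0, 0, 64, 8, 2]

Answer: 0, 0, 0, 0, 64, 0, 0, 2, 64, 2, 0, 16, 64, 8, 64, 0, 64, 16, 32, 64, 0, 0, 64, 8, 2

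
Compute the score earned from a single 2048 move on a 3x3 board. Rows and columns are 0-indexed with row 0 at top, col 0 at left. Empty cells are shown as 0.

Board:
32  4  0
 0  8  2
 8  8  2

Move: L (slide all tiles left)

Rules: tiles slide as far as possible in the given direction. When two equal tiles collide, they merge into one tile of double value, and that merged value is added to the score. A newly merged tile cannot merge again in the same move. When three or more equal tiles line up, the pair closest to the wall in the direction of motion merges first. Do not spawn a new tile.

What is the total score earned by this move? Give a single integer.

Slide left:
row 0: [32, 4, 0] -> [32, 4, 0]  score +0 (running 0)
row 1: [0, 8, 2] -> [8, 2, 0]  score +0 (running 0)
row 2: [8, 8, 2] -> [16, 2, 0]  score +16 (running 16)
Board after move:
32  4  0
 8  2  0
16  2  0

Answer: 16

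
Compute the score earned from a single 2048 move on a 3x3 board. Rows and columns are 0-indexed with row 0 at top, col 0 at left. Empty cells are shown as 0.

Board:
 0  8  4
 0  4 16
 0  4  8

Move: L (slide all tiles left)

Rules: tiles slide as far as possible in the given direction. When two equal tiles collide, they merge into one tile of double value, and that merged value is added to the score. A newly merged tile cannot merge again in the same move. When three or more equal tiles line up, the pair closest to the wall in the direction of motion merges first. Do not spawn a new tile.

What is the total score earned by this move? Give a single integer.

Slide left:
row 0: [0, 8, 4] -> [8, 4, 0]  score +0 (running 0)
row 1: [0, 4, 16] -> [4, 16, 0]  score +0 (running 0)
row 2: [0, 4, 8] -> [4, 8, 0]  score +0 (running 0)
Board after move:
 8  4  0
 4 16  0
 4  8  0

Answer: 0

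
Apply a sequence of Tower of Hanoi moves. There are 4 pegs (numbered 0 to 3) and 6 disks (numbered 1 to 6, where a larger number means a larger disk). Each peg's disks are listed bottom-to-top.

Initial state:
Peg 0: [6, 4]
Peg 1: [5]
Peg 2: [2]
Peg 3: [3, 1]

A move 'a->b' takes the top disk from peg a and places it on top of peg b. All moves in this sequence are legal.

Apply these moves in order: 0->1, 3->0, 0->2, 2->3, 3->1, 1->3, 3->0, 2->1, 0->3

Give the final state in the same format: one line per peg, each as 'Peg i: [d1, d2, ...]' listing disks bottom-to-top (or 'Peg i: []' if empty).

After move 1 (0->1):
Peg 0: [6]
Peg 1: [5, 4]
Peg 2: [2]
Peg 3: [3, 1]

After move 2 (3->0):
Peg 0: [6, 1]
Peg 1: [5, 4]
Peg 2: [2]
Peg 3: [3]

After move 3 (0->2):
Peg 0: [6]
Peg 1: [5, 4]
Peg 2: [2, 1]
Peg 3: [3]

After move 4 (2->3):
Peg 0: [6]
Peg 1: [5, 4]
Peg 2: [2]
Peg 3: [3, 1]

After move 5 (3->1):
Peg 0: [6]
Peg 1: [5, 4, 1]
Peg 2: [2]
Peg 3: [3]

After move 6 (1->3):
Peg 0: [6]
Peg 1: [5, 4]
Peg 2: [2]
Peg 3: [3, 1]

After move 7 (3->0):
Peg 0: [6, 1]
Peg 1: [5, 4]
Peg 2: [2]
Peg 3: [3]

After move 8 (2->1):
Peg 0: [6, 1]
Peg 1: [5, 4, 2]
Peg 2: []
Peg 3: [3]

After move 9 (0->3):
Peg 0: [6]
Peg 1: [5, 4, 2]
Peg 2: []
Peg 3: [3, 1]

Answer: Peg 0: [6]
Peg 1: [5, 4, 2]
Peg 2: []
Peg 3: [3, 1]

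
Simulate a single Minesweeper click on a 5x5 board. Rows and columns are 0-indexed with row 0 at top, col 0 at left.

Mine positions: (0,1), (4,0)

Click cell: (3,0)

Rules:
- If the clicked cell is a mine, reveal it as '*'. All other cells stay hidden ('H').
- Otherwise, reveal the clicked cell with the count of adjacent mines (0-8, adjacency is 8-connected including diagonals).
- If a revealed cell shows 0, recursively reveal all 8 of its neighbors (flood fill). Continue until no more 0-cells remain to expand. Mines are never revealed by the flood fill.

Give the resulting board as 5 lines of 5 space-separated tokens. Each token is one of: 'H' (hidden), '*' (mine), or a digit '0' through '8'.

H H H H H
H H H H H
H H H H H
1 H H H H
H H H H H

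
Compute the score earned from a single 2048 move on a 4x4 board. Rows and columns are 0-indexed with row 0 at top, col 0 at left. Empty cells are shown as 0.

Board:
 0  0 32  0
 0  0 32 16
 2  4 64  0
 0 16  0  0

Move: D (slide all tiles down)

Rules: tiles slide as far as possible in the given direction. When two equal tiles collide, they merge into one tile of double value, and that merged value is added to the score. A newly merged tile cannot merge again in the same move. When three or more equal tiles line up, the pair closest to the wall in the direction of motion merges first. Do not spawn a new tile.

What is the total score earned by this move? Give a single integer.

Slide down:
col 0: [0, 0, 2, 0] -> [0, 0, 0, 2]  score +0 (running 0)
col 1: [0, 0, 4, 16] -> [0, 0, 4, 16]  score +0 (running 0)
col 2: [32, 32, 64, 0] -> [0, 0, 64, 64]  score +64 (running 64)
col 3: [0, 16, 0, 0] -> [0, 0, 0, 16]  score +0 (running 64)
Board after move:
 0  0  0  0
 0  0  0  0
 0  4 64  0
 2 16 64 16

Answer: 64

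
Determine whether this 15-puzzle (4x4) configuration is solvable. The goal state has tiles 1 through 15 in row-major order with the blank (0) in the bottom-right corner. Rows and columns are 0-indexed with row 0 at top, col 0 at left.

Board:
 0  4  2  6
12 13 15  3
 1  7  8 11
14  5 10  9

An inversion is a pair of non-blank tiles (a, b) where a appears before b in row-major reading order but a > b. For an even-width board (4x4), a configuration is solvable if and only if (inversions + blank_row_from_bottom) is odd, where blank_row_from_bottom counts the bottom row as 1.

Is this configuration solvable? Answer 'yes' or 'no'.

Answer: no

Derivation:
Inversions: 42
Blank is in row 0 (0-indexed from top), which is row 4 counting from the bottom (bottom = 1).
42 + 4 = 46, which is even, so the puzzle is not solvable.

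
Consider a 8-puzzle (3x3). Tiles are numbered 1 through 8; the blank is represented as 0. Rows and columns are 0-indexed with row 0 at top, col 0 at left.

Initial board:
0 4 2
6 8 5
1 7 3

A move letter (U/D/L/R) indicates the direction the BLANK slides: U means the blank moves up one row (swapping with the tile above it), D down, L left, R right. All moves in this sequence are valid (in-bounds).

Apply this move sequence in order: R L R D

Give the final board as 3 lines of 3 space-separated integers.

After move 1 (R):
4 0 2
6 8 5
1 7 3

After move 2 (L):
0 4 2
6 8 5
1 7 3

After move 3 (R):
4 0 2
6 8 5
1 7 3

After move 4 (D):
4 8 2
6 0 5
1 7 3

Answer: 4 8 2
6 0 5
1 7 3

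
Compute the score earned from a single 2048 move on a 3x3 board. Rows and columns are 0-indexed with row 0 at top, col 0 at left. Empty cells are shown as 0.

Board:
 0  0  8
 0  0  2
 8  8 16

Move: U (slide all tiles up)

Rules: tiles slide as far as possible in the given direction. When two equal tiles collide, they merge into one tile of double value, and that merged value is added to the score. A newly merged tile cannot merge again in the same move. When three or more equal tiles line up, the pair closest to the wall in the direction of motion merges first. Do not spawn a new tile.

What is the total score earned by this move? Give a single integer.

Slide up:
col 0: [0, 0, 8] -> [8, 0, 0]  score +0 (running 0)
col 1: [0, 0, 8] -> [8, 0, 0]  score +0 (running 0)
col 2: [8, 2, 16] -> [8, 2, 16]  score +0 (running 0)
Board after move:
 8  8  8
 0  0  2
 0  0 16

Answer: 0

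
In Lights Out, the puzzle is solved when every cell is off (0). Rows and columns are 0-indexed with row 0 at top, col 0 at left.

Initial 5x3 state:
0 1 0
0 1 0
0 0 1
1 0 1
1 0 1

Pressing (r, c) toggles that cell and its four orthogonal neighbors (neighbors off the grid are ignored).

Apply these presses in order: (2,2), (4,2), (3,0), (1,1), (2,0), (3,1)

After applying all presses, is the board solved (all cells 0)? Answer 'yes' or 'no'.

After press 1 at (2,2):
0 1 0
0 1 1
0 1 0
1 0 0
1 0 1

After press 2 at (4,2):
0 1 0
0 1 1
0 1 0
1 0 1
1 1 0

After press 3 at (3,0):
0 1 0
0 1 1
1 1 0
0 1 1
0 1 0

After press 4 at (1,1):
0 0 0
1 0 0
1 0 0
0 1 1
0 1 0

After press 5 at (2,0):
0 0 0
0 0 0
0 1 0
1 1 1
0 1 0

After press 6 at (3,1):
0 0 0
0 0 0
0 0 0
0 0 0
0 0 0

Lights still on: 0

Answer: yes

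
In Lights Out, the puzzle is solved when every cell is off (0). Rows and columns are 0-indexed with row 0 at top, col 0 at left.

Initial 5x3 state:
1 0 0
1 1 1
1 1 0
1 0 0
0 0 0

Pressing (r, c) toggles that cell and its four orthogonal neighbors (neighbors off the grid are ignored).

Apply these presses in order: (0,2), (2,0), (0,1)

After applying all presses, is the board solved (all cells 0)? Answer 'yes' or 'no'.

Answer: yes

Derivation:
After press 1 at (0,2):
1 1 1
1 1 0
1 1 0
1 0 0
0 0 0

After press 2 at (2,0):
1 1 1
0 1 0
0 0 0
0 0 0
0 0 0

After press 3 at (0,1):
0 0 0
0 0 0
0 0 0
0 0 0
0 0 0

Lights still on: 0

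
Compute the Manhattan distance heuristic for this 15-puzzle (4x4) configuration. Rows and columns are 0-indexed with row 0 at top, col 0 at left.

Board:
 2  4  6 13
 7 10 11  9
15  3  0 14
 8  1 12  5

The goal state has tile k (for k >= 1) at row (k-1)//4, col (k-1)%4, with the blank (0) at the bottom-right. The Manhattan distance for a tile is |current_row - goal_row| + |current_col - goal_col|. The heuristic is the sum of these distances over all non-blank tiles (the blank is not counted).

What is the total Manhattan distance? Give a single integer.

Answer: 44

Derivation:
Tile 2: at (0,0), goal (0,1), distance |0-0|+|0-1| = 1
Tile 4: at (0,1), goal (0,3), distance |0-0|+|1-3| = 2
Tile 6: at (0,2), goal (1,1), distance |0-1|+|2-1| = 2
Tile 13: at (0,3), goal (3,0), distance |0-3|+|3-0| = 6
Tile 7: at (1,0), goal (1,2), distance |1-1|+|0-2| = 2
Tile 10: at (1,1), goal (2,1), distance |1-2|+|1-1| = 1
Tile 11: at (1,2), goal (2,2), distance |1-2|+|2-2| = 1
Tile 9: at (1,3), goal (2,0), distance |1-2|+|3-0| = 4
Tile 15: at (2,0), goal (3,2), distance |2-3|+|0-2| = 3
Tile 3: at (2,1), goal (0,2), distance |2-0|+|1-2| = 3
Tile 14: at (2,3), goal (3,1), distance |2-3|+|3-1| = 3
Tile 8: at (3,0), goal (1,3), distance |3-1|+|0-3| = 5
Tile 1: at (3,1), goal (0,0), distance |3-0|+|1-0| = 4
Tile 12: at (3,2), goal (2,3), distance |3-2|+|2-3| = 2
Tile 5: at (3,3), goal (1,0), distance |3-1|+|3-0| = 5
Sum: 1 + 2 + 2 + 6 + 2 + 1 + 1 + 4 + 3 + 3 + 3 + 5 + 4 + 2 + 5 = 44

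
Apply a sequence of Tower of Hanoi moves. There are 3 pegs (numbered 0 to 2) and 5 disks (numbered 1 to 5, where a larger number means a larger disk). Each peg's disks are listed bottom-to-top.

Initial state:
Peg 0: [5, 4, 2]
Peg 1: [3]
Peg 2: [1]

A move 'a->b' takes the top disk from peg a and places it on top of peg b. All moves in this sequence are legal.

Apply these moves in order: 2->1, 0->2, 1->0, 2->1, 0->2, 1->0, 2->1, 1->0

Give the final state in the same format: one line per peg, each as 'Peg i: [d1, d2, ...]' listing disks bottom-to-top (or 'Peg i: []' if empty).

After move 1 (2->1):
Peg 0: [5, 4, 2]
Peg 1: [3, 1]
Peg 2: []

After move 2 (0->2):
Peg 0: [5, 4]
Peg 1: [3, 1]
Peg 2: [2]

After move 3 (1->0):
Peg 0: [5, 4, 1]
Peg 1: [3]
Peg 2: [2]

After move 4 (2->1):
Peg 0: [5, 4, 1]
Peg 1: [3, 2]
Peg 2: []

After move 5 (0->2):
Peg 0: [5, 4]
Peg 1: [3, 2]
Peg 2: [1]

After move 6 (1->0):
Peg 0: [5, 4, 2]
Peg 1: [3]
Peg 2: [1]

After move 7 (2->1):
Peg 0: [5, 4, 2]
Peg 1: [3, 1]
Peg 2: []

After move 8 (1->0):
Peg 0: [5, 4, 2, 1]
Peg 1: [3]
Peg 2: []

Answer: Peg 0: [5, 4, 2, 1]
Peg 1: [3]
Peg 2: []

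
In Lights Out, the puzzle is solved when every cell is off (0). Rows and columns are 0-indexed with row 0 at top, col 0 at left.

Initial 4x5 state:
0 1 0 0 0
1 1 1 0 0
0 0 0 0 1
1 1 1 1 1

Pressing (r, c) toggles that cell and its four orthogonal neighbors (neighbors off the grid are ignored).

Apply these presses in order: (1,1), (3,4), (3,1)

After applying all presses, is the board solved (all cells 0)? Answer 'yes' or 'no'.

After press 1 at (1,1):
0 0 0 0 0
0 0 0 0 0
0 1 0 0 1
1 1 1 1 1

After press 2 at (3,4):
0 0 0 0 0
0 0 0 0 0
0 1 0 0 0
1 1 1 0 0

After press 3 at (3,1):
0 0 0 0 0
0 0 0 0 0
0 0 0 0 0
0 0 0 0 0

Lights still on: 0

Answer: yes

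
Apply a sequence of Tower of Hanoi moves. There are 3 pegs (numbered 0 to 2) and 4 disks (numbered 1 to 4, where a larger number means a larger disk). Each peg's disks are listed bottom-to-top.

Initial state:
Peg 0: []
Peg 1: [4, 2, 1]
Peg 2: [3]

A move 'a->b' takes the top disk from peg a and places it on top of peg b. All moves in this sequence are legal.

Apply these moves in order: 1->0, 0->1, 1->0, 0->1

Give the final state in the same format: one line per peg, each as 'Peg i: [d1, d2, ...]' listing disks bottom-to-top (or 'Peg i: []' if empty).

After move 1 (1->0):
Peg 0: [1]
Peg 1: [4, 2]
Peg 2: [3]

After move 2 (0->1):
Peg 0: []
Peg 1: [4, 2, 1]
Peg 2: [3]

After move 3 (1->0):
Peg 0: [1]
Peg 1: [4, 2]
Peg 2: [3]

After move 4 (0->1):
Peg 0: []
Peg 1: [4, 2, 1]
Peg 2: [3]

Answer: Peg 0: []
Peg 1: [4, 2, 1]
Peg 2: [3]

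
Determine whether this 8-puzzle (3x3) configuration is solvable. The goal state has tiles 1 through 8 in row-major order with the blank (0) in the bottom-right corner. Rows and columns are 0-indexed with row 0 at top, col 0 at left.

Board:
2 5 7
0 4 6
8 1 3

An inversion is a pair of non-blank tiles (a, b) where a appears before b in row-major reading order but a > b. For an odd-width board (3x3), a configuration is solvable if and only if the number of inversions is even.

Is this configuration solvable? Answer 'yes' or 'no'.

Inversions (pairs i<j in row-major order where tile[i] > tile[j] > 0): 14
14 is even, so the puzzle is solvable.

Answer: yes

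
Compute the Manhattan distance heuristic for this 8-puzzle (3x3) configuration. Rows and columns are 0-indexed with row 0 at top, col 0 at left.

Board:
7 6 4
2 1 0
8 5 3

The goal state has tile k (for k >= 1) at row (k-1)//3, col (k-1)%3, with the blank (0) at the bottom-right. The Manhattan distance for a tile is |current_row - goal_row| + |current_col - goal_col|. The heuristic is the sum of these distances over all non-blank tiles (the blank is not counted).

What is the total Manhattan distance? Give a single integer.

Tile 7: at (0,0), goal (2,0), distance |0-2|+|0-0| = 2
Tile 6: at (0,1), goal (1,2), distance |0-1|+|1-2| = 2
Tile 4: at (0,2), goal (1,0), distance |0-1|+|2-0| = 3
Tile 2: at (1,0), goal (0,1), distance |1-0|+|0-1| = 2
Tile 1: at (1,1), goal (0,0), distance |1-0|+|1-0| = 2
Tile 8: at (2,0), goal (2,1), distance |2-2|+|0-1| = 1
Tile 5: at (2,1), goal (1,1), distance |2-1|+|1-1| = 1
Tile 3: at (2,2), goal (0,2), distance |2-0|+|2-2| = 2
Sum: 2 + 2 + 3 + 2 + 2 + 1 + 1 + 2 = 15

Answer: 15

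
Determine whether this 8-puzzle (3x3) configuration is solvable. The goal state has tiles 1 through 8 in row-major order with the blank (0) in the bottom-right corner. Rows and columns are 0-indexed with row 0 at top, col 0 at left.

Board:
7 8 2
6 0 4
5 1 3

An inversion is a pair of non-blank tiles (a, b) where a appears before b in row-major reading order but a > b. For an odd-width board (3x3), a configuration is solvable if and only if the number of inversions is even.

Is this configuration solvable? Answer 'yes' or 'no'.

Inversions (pairs i<j in row-major order where tile[i] > tile[j] > 0): 21
21 is odd, so the puzzle is not solvable.

Answer: no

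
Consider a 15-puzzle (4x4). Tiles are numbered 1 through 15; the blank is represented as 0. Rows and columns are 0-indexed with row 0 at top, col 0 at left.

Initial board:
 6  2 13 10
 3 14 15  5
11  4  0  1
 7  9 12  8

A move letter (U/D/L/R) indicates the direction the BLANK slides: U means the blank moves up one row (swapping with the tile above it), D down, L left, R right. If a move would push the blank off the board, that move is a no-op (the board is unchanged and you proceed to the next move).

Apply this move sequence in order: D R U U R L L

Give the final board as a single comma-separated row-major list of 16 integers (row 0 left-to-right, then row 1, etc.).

After move 1 (D):
 6  2 13 10
 3 14 15  5
11  4 12  1
 7  9  0  8

After move 2 (R):
 6  2 13 10
 3 14 15  5
11  4 12  1
 7  9  8  0

After move 3 (U):
 6  2 13 10
 3 14 15  5
11  4 12  0
 7  9  8  1

After move 4 (U):
 6  2 13 10
 3 14 15  0
11  4 12  5
 7  9  8  1

After move 5 (R):
 6  2 13 10
 3 14 15  0
11  4 12  5
 7  9  8  1

After move 6 (L):
 6  2 13 10
 3 14  0 15
11  4 12  5
 7  9  8  1

After move 7 (L):
 6  2 13 10
 3  0 14 15
11  4 12  5
 7  9  8  1

Answer: 6, 2, 13, 10, 3, 0, 14, 15, 11, 4, 12, 5, 7, 9, 8, 1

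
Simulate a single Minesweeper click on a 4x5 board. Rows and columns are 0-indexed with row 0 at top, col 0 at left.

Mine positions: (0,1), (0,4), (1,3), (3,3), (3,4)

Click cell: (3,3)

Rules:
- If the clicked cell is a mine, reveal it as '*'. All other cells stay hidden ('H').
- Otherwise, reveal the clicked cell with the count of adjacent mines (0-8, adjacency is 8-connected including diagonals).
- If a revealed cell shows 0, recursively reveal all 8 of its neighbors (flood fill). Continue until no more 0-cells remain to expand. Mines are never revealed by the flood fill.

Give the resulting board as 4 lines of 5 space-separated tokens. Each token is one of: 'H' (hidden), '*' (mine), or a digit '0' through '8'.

H H H H H
H H H H H
H H H H H
H H H * H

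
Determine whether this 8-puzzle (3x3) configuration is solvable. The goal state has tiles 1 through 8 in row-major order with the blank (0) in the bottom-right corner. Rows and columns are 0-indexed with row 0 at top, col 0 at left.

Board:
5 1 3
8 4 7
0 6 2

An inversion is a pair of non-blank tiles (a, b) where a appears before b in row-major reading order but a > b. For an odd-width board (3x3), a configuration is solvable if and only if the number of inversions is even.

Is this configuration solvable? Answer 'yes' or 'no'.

Inversions (pairs i<j in row-major order where tile[i] > tile[j] > 0): 13
13 is odd, so the puzzle is not solvable.

Answer: no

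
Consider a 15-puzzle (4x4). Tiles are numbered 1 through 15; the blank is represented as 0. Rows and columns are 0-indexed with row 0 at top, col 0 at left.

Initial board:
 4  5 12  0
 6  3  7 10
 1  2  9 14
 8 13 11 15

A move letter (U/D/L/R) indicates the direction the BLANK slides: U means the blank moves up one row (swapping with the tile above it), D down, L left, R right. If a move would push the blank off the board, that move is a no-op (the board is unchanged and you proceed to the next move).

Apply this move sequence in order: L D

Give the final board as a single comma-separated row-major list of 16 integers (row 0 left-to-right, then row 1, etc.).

Answer: 4, 5, 7, 12, 6, 3, 0, 10, 1, 2, 9, 14, 8, 13, 11, 15

Derivation:
After move 1 (L):
 4  5  0 12
 6  3  7 10
 1  2  9 14
 8 13 11 15

After move 2 (D):
 4  5  7 12
 6  3  0 10
 1  2  9 14
 8 13 11 15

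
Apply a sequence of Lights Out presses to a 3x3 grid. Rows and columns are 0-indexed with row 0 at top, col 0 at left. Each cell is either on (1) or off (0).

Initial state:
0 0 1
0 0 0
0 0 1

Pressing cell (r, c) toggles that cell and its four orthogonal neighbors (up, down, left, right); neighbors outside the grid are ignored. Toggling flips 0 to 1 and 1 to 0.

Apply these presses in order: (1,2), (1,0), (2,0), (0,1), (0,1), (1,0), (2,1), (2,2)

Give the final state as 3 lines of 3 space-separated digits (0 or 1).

After press 1 at (1,2):
0 0 0
0 1 1
0 0 0

After press 2 at (1,0):
1 0 0
1 0 1
1 0 0

After press 3 at (2,0):
1 0 0
0 0 1
0 1 0

After press 4 at (0,1):
0 1 1
0 1 1
0 1 0

After press 5 at (0,1):
1 0 0
0 0 1
0 1 0

After press 6 at (1,0):
0 0 0
1 1 1
1 1 0

After press 7 at (2,1):
0 0 0
1 0 1
0 0 1

After press 8 at (2,2):
0 0 0
1 0 0
0 1 0

Answer: 0 0 0
1 0 0
0 1 0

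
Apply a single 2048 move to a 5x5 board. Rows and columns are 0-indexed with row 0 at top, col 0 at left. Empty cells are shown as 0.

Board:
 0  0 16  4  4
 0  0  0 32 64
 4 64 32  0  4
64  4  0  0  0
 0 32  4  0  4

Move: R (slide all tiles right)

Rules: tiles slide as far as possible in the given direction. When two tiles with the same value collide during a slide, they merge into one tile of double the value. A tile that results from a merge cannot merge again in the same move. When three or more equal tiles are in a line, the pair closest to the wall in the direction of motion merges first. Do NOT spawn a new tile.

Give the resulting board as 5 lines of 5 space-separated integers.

Slide right:
row 0: [0, 0, 16, 4, 4] -> [0, 0, 0, 16, 8]
row 1: [0, 0, 0, 32, 64] -> [0, 0, 0, 32, 64]
row 2: [4, 64, 32, 0, 4] -> [0, 4, 64, 32, 4]
row 3: [64, 4, 0, 0, 0] -> [0, 0, 0, 64, 4]
row 4: [0, 32, 4, 0, 4] -> [0, 0, 0, 32, 8]

Answer:  0  0  0 16  8
 0  0  0 32 64
 0  4 64 32  4
 0  0  0 64  4
 0  0  0 32  8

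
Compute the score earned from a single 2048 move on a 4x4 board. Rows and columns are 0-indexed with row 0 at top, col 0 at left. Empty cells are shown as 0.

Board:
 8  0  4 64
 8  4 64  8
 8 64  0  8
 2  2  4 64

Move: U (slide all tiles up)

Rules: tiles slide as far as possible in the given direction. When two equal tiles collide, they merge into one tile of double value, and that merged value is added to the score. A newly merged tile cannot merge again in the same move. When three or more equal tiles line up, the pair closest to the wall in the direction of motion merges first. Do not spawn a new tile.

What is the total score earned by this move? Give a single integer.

Slide up:
col 0: [8, 8, 8, 2] -> [16, 8, 2, 0]  score +16 (running 16)
col 1: [0, 4, 64, 2] -> [4, 64, 2, 0]  score +0 (running 16)
col 2: [4, 64, 0, 4] -> [4, 64, 4, 0]  score +0 (running 16)
col 3: [64, 8, 8, 64] -> [64, 16, 64, 0]  score +16 (running 32)
Board after move:
16  4  4 64
 8 64 64 16
 2  2  4 64
 0  0  0  0

Answer: 32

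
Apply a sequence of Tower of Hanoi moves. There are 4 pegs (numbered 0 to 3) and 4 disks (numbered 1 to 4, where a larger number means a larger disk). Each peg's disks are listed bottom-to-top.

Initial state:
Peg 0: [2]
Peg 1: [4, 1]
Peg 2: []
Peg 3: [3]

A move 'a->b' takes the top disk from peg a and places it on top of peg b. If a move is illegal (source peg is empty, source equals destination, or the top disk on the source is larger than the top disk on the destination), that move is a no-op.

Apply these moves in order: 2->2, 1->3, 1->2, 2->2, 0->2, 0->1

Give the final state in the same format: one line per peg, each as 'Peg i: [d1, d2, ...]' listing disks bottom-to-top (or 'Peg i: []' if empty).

Answer: Peg 0: []
Peg 1: []
Peg 2: [4, 2]
Peg 3: [3, 1]

Derivation:
After move 1 (2->2):
Peg 0: [2]
Peg 1: [4, 1]
Peg 2: []
Peg 3: [3]

After move 2 (1->3):
Peg 0: [2]
Peg 1: [4]
Peg 2: []
Peg 3: [3, 1]

After move 3 (1->2):
Peg 0: [2]
Peg 1: []
Peg 2: [4]
Peg 3: [3, 1]

After move 4 (2->2):
Peg 0: [2]
Peg 1: []
Peg 2: [4]
Peg 3: [3, 1]

After move 5 (0->2):
Peg 0: []
Peg 1: []
Peg 2: [4, 2]
Peg 3: [3, 1]

After move 6 (0->1):
Peg 0: []
Peg 1: []
Peg 2: [4, 2]
Peg 3: [3, 1]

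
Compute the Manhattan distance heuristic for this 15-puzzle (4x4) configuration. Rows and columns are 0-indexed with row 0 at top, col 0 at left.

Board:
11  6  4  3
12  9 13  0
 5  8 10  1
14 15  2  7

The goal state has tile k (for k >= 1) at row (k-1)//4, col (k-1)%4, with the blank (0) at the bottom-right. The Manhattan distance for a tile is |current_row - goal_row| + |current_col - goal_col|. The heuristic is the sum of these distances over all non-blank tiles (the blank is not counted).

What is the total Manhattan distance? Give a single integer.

Tile 11: (0,0)->(2,2) = 4
Tile 6: (0,1)->(1,1) = 1
Tile 4: (0,2)->(0,3) = 1
Tile 3: (0,3)->(0,2) = 1
Tile 12: (1,0)->(2,3) = 4
Tile 9: (1,1)->(2,0) = 2
Tile 13: (1,2)->(3,0) = 4
Tile 5: (2,0)->(1,0) = 1
Tile 8: (2,1)->(1,3) = 3
Tile 10: (2,2)->(2,1) = 1
Tile 1: (2,3)->(0,0) = 5
Tile 14: (3,0)->(3,1) = 1
Tile 15: (3,1)->(3,2) = 1
Tile 2: (3,2)->(0,1) = 4
Tile 7: (3,3)->(1,2) = 3
Sum: 4 + 1 + 1 + 1 + 4 + 2 + 4 + 1 + 3 + 1 + 5 + 1 + 1 + 4 + 3 = 36

Answer: 36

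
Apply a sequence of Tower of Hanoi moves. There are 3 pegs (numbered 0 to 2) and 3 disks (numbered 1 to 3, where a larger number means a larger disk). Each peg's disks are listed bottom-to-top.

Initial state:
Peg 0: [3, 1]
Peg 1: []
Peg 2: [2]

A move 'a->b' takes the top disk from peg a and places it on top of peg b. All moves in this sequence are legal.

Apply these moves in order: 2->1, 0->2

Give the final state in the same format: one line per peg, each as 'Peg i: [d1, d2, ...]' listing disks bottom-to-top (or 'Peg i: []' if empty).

Answer: Peg 0: [3]
Peg 1: [2]
Peg 2: [1]

Derivation:
After move 1 (2->1):
Peg 0: [3, 1]
Peg 1: [2]
Peg 2: []

After move 2 (0->2):
Peg 0: [3]
Peg 1: [2]
Peg 2: [1]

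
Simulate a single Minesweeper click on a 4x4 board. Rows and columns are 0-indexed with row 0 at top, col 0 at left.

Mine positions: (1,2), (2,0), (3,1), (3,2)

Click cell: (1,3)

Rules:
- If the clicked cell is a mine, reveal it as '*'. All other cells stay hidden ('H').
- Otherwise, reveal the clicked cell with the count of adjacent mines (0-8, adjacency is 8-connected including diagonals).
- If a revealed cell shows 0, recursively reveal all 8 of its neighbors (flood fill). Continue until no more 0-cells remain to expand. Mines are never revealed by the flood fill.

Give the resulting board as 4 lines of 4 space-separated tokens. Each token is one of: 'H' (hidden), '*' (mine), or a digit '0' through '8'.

H H H H
H H H 1
H H H H
H H H H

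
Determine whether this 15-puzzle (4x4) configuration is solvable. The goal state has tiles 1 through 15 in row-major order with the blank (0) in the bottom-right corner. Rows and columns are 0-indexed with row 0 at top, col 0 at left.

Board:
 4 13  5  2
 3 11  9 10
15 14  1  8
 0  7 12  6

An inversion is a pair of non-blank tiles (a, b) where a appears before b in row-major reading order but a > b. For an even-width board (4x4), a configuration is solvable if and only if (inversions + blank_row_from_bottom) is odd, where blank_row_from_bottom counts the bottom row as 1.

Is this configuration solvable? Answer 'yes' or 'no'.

Inversions: 48
Blank is in row 3 (0-indexed from top), which is row 1 counting from the bottom (bottom = 1).
48 + 1 = 49, which is odd, so the puzzle is solvable.

Answer: yes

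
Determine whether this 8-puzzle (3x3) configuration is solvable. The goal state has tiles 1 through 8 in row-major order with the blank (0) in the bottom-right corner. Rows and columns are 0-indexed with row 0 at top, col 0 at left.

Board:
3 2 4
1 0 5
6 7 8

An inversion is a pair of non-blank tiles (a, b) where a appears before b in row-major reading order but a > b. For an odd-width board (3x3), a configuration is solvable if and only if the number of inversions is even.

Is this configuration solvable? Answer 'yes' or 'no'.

Answer: yes

Derivation:
Inversions (pairs i<j in row-major order where tile[i] > tile[j] > 0): 4
4 is even, so the puzzle is solvable.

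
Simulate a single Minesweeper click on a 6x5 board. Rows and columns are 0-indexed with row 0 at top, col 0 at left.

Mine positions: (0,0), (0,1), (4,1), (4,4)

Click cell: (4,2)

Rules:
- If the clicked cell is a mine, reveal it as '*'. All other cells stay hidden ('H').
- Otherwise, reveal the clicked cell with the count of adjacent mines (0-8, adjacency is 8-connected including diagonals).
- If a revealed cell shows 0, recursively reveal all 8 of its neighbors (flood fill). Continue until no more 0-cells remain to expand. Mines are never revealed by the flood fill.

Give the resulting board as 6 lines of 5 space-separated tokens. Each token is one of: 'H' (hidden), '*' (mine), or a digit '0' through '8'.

H H H H H
H H H H H
H H H H H
H H H H H
H H 1 H H
H H H H H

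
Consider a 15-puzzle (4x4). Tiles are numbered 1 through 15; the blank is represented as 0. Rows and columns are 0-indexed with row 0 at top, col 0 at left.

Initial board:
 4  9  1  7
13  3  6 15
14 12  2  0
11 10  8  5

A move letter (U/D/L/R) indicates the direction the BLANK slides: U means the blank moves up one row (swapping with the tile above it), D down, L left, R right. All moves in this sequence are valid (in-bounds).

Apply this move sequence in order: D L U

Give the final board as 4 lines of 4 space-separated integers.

Answer:  4  9  1  7
13  3  6 15
14 12  0  5
11 10  2  8

Derivation:
After move 1 (D):
 4  9  1  7
13  3  6 15
14 12  2  5
11 10  8  0

After move 2 (L):
 4  9  1  7
13  3  6 15
14 12  2  5
11 10  0  8

After move 3 (U):
 4  9  1  7
13  3  6 15
14 12  0  5
11 10  2  8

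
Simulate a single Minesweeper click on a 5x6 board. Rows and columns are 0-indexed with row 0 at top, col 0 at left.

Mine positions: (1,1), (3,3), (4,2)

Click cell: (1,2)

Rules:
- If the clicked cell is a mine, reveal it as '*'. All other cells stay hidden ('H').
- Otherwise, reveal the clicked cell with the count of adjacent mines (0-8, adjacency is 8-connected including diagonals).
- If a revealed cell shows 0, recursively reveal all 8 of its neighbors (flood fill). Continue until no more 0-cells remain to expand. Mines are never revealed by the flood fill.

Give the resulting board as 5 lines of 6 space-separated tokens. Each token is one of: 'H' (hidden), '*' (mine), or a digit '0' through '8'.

H H H H H H
H H 1 H H H
H H H H H H
H H H H H H
H H H H H H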